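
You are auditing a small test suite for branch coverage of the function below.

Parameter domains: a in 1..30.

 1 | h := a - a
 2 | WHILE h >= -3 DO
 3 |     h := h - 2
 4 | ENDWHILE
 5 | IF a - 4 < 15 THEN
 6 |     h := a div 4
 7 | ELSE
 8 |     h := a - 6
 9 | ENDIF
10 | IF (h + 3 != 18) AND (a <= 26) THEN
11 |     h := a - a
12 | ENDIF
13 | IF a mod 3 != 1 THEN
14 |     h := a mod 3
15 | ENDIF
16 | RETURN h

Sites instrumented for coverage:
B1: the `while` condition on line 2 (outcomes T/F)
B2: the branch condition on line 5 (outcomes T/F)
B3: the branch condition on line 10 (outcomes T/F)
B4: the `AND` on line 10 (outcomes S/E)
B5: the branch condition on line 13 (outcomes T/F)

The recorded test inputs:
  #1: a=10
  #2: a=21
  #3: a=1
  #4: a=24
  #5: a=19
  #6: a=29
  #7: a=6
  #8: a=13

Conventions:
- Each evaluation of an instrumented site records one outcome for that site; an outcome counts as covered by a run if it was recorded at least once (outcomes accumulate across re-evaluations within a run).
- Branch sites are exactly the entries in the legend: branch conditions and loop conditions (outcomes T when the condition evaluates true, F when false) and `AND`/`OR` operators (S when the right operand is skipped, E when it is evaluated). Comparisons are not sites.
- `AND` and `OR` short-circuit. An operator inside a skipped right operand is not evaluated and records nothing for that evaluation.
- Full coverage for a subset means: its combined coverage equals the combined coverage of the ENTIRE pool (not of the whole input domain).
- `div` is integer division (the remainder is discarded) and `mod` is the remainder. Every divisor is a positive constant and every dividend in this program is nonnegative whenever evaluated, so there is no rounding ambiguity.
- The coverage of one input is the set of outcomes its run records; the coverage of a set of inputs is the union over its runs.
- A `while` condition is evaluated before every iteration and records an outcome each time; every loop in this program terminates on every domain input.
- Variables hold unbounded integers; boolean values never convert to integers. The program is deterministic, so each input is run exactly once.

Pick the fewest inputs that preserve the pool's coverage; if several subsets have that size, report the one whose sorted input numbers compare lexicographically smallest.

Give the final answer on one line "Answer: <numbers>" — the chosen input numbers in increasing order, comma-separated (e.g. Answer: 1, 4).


input #1, a=10: outcomes B1=T, B1=F, B2=T, B3=T, B4=E, B5=F
input #2, a=21: outcomes B1=T, B1=F, B2=F, B3=F, B4=S, B5=T
input #3, a=1: outcomes B1=T, B1=F, B2=T, B3=T, B4=E, B5=F
input #4, a=24: outcomes B1=T, B1=F, B2=F, B3=T, B4=E, B5=T
input #5, a=19: outcomes B1=T, B1=F, B2=F, B3=T, B4=E, B5=F
input #6, a=29: outcomes B1=T, B1=F, B2=F, B3=F, B4=E, B5=T
input #7, a=6: outcomes B1=T, B1=F, B2=T, B3=T, B4=E, B5=T
input #8, a=13: outcomes B1=T, B1=F, B2=T, B3=T, B4=E, B5=F
together the pool reaches 10 outcomes: B1=T, B1=F, B2=T, B2=F, B3=T, B3=F, B4=S, B4=E, B5=T, B5=F
every size-1 subset falls short of the 10 outcomes (best: 6/10)
the canonical winner is {1, 2}: size 2, full 10-outcome coverage, earliest index list among size-2 covers
Answer: 1, 2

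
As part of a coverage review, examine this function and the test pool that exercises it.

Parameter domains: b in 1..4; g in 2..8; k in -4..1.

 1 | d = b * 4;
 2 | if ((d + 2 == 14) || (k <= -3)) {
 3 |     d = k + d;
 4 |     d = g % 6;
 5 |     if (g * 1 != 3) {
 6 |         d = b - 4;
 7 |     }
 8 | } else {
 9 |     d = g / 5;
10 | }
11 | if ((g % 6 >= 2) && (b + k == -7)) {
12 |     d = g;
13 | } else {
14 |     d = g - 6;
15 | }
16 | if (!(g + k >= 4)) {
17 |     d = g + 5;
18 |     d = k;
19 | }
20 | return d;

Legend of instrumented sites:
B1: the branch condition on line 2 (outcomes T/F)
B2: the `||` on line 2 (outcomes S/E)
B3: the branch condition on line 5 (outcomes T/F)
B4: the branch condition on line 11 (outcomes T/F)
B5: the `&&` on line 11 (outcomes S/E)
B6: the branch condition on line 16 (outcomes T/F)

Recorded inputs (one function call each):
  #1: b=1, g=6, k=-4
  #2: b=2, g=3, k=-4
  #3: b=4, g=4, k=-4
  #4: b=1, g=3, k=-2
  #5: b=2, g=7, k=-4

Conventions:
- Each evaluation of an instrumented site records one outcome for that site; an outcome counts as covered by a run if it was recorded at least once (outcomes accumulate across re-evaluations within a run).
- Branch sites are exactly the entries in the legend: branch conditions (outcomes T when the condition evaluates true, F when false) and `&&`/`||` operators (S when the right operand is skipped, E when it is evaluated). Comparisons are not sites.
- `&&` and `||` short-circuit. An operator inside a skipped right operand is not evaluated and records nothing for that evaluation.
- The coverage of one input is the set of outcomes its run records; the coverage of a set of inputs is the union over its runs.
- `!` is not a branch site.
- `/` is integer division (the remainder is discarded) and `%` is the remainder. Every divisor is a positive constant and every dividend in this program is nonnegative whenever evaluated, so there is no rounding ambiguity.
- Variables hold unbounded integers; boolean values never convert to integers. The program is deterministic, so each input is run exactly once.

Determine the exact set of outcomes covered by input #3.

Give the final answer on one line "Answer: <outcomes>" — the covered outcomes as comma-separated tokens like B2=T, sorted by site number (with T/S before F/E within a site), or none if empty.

Tracing the run of input #3 (b=4, g=4, k=-4):
  B2->E, B1->T, B3->T, B5->E, B4->F, B6->T
as a set, this run covers: B1=T, B2=E, B3=T, B4=F, B5=E, B6=T

Answer: B1=T, B2=E, B3=T, B4=F, B5=E, B6=T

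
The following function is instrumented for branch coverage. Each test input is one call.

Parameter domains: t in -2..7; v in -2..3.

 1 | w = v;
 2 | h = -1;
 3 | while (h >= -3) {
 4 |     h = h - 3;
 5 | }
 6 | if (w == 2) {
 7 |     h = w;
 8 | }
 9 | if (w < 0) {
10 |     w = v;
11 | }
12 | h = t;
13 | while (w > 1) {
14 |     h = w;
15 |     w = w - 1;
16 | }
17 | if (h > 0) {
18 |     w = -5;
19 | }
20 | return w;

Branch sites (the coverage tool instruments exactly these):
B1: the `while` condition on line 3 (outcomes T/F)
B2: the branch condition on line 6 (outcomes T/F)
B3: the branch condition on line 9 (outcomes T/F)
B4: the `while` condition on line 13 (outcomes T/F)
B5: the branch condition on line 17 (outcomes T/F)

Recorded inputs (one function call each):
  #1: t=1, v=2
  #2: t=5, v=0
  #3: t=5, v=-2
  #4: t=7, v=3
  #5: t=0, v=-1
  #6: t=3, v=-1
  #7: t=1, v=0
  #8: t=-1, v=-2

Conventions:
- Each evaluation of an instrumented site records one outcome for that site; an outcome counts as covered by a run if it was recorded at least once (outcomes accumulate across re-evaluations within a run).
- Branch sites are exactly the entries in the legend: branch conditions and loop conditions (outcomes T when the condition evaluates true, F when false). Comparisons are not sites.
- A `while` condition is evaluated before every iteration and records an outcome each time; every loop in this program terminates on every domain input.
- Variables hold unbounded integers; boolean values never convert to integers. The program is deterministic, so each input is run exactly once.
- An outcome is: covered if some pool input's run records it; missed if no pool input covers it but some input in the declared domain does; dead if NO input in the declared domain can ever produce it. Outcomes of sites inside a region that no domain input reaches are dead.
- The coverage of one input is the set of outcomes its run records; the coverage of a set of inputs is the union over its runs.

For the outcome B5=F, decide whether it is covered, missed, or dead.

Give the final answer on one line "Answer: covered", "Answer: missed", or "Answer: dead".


B5=F is recorded by pool input(s) 5, 8 -> covered
Answer: covered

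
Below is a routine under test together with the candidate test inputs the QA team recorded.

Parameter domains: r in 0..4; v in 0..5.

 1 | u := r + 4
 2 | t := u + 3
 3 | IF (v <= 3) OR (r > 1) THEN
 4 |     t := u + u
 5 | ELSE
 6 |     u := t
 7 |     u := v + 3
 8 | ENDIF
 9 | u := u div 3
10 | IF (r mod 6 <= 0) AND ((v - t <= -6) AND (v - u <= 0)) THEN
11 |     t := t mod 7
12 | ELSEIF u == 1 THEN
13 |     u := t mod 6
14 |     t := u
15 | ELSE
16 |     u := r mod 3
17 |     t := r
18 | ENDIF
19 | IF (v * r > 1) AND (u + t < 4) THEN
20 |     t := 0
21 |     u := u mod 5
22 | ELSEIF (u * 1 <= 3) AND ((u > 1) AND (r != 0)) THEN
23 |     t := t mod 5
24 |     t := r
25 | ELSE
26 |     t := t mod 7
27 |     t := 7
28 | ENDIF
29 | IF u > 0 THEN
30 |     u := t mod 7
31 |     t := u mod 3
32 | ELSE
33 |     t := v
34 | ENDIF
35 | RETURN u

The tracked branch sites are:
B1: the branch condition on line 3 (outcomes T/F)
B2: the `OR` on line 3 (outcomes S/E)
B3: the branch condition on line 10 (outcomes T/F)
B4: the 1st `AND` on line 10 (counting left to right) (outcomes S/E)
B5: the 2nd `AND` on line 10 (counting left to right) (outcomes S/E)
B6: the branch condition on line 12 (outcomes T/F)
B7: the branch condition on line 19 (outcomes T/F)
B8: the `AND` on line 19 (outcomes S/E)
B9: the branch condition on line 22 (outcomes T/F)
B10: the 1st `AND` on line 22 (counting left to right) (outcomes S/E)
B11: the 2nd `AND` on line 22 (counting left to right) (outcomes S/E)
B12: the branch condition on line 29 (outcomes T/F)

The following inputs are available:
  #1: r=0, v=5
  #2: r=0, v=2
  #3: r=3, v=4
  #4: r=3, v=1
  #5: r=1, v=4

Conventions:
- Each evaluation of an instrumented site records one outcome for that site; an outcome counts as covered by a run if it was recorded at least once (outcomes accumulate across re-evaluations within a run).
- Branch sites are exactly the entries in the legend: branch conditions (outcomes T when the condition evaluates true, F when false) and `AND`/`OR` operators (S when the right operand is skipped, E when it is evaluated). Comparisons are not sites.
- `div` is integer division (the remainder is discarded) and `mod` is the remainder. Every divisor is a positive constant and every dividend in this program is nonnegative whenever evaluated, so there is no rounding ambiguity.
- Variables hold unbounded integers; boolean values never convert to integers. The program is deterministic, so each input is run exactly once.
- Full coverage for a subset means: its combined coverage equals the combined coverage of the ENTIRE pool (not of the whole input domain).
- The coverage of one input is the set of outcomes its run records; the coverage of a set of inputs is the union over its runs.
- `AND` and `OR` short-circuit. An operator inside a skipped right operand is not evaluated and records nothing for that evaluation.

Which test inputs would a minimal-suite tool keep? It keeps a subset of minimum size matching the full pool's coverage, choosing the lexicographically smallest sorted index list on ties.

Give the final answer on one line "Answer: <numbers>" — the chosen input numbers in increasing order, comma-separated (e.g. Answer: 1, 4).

run #1 (r=0, v=5) runs B2->E, B1->F, B4->E, B5->S, B3->F, B6->F, B8->S, B7->F, B10->E, B11->S, B9->F, B12->F; records B1=F, B2=E, B3=F, B4=E, B5=S, B6=F, B7=F, B8=S, B9=F, B10=E, B11=S, B12=F
run #2 (r=0, v=2) runs B2->S, B1->T, B4->E, B5->E, B3->F, B6->T, B8->S, B7->F, B10->E, B11->E, B9->F, B12->T; records B1=T, B2=S, B3=F, B4=E, B5=E, B6=T, B7=F, B8=S, B9=F, B10=E, B11=E, B12=T
run #3 (r=3, v=4) runs B2->E, B1->T, B4->S, B3->F, B6->F, B8->E, B7->T, B12->F; records B1=T, B2=E, B3=F, B4=S, B6=F, B7=T, B8=E, B12=F
run #4 (r=3, v=1) runs B2->S, B1->T, B4->S, B3->F, B6->F, B8->E, B7->T, B12->F; records B1=T, B2=S, B3=F, B4=S, B6=F, B7=T, B8=E, B12=F
run #5 (r=1, v=4) runs B2->E, B1->F, B4->S, B3->F, B6->F, B8->E, B7->T, B12->T; records B1=F, B2=E, B3=F, B4=S, B6=F, B7=T, B8=E, B12=T
pool-wide coverage (21 outcomes): B1=T, B1=F, B2=S, B2=E, B3=F, B4=S, B4=E, B5=S, B5=E, B6=T, B6=F, B7=T, B7=F, B8=S, B8=E, B9=F, B10=E, B11=S, B11=E, B12=T, B12=F
every size-1 subset falls short of the 21 outcomes (best: 12/21)
every size-2 subset falls short of the 21 outcomes (best: 18/21)
the canonical winner is {1, 2, 3}: size 3, full 21-outcome coverage, earliest index list among size-3 covers

Answer: 1, 2, 3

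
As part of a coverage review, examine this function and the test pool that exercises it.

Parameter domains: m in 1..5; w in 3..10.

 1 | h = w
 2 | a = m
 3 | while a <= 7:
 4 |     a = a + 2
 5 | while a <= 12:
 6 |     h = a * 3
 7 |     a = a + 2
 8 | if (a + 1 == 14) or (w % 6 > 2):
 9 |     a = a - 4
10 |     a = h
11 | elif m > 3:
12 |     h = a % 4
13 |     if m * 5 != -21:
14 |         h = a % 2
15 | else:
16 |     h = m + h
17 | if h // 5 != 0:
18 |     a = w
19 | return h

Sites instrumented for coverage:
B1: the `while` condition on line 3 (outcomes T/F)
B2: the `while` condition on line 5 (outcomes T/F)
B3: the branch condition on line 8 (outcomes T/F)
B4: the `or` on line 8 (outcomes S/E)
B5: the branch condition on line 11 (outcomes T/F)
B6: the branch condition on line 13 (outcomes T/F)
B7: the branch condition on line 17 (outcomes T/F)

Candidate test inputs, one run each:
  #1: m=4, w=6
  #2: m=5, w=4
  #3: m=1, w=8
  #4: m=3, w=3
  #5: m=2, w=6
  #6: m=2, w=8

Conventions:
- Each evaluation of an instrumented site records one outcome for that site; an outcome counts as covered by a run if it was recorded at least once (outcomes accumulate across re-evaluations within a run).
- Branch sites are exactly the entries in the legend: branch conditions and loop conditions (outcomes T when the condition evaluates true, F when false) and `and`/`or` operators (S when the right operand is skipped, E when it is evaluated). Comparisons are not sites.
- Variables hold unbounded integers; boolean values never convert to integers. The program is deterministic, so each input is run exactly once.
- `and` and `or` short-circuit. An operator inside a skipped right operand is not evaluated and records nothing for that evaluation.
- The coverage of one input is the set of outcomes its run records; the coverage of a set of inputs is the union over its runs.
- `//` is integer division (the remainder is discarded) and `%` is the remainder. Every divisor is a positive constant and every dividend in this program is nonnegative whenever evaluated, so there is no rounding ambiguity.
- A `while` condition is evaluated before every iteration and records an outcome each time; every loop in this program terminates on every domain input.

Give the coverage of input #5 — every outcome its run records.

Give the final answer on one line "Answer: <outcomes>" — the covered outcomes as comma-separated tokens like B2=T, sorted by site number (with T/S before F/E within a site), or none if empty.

Simulating input #5 (m=2, w=6) step by step:
  B1->T, B1->T, B1->T, B1->F, B2->T, B2->T, B2->T, B2->F, B4->E, B3->F
  B5->F, B7->T
collecting distinct outcomes: B1=T, B1=F, B2=T, B2=F, B3=F, B4=E, B5=F, B7=T

Answer: B1=T, B1=F, B2=T, B2=F, B3=F, B4=E, B5=F, B7=T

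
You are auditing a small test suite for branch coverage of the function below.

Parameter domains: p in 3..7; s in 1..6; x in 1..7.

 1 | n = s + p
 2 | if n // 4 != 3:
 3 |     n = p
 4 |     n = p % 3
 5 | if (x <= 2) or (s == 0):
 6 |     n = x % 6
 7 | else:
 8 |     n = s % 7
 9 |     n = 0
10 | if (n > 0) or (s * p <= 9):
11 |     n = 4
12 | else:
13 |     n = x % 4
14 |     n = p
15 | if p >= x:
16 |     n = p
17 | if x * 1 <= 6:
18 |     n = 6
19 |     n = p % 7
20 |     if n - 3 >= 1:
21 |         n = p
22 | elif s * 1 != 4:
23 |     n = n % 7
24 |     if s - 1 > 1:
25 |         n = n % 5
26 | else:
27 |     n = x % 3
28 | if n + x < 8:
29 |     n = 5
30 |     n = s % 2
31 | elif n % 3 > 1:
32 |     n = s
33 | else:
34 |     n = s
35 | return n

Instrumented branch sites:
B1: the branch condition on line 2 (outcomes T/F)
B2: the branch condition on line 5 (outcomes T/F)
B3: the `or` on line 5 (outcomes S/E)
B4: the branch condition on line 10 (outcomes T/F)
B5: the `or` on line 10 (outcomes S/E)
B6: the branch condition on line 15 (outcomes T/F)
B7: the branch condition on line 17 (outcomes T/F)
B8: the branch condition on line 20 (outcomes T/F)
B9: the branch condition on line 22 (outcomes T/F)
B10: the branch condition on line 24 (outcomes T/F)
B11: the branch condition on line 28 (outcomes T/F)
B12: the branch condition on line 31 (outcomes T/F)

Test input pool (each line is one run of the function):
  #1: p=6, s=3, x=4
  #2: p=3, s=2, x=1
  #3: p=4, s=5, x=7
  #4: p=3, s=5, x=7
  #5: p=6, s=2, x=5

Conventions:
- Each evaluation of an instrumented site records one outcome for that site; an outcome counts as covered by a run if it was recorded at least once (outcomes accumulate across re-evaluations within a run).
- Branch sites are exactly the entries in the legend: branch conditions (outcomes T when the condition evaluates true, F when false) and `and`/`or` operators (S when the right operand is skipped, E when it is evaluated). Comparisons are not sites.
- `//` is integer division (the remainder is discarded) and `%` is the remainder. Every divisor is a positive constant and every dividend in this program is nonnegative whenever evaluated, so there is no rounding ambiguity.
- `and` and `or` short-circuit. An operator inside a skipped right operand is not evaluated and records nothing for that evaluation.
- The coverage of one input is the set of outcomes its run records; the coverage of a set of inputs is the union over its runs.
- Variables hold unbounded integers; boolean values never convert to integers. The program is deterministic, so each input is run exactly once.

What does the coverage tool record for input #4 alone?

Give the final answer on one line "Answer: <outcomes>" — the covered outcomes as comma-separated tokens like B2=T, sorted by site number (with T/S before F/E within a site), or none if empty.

Running input #4 (p=3, s=5, x=7), event by event:
  B1->T, B3->E, B2->F, B5->E, B4->F, B6->F, B7->F, B9->T, B10->T, B11->F
  B12->F
distinct outcomes covered: B1=T, B2=F, B3=E, B4=F, B5=E, B6=F, B7=F, B9=T, B10=T, B11=F, B12=F

Answer: B1=T, B2=F, B3=E, B4=F, B5=E, B6=F, B7=F, B9=T, B10=T, B11=F, B12=F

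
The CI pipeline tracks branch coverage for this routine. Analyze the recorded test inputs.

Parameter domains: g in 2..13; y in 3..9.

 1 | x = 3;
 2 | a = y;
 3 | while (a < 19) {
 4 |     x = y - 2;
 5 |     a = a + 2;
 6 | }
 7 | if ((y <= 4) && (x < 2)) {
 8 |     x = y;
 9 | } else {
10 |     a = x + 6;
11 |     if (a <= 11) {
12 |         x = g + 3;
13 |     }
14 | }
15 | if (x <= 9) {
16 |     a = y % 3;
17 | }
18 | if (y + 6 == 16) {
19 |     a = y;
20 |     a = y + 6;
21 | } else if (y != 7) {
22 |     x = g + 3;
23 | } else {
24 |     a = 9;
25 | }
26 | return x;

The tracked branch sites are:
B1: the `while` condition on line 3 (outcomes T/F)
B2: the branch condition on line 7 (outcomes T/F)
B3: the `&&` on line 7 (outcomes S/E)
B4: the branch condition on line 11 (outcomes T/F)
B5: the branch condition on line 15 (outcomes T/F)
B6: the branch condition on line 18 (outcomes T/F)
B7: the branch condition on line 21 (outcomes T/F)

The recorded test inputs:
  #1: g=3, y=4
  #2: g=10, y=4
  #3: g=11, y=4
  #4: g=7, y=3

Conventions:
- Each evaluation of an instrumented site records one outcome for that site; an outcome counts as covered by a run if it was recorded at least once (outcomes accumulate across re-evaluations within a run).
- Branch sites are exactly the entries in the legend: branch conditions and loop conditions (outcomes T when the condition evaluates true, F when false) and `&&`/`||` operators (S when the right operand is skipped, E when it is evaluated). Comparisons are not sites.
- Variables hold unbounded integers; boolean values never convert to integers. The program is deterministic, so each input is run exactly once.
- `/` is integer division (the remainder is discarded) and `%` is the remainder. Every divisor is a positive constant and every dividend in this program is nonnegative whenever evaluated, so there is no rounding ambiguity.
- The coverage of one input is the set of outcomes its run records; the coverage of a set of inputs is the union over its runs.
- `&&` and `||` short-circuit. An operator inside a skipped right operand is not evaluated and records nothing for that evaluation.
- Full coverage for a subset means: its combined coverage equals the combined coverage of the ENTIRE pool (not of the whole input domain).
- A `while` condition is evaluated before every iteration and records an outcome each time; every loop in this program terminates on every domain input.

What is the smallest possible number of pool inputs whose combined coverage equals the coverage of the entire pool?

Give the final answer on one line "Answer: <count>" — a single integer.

input #1 (g=3, y=4): events B1->T, B1->T, B1->T, B1->T, B1->T, B1->T, B1->T, B1->T, B1->F, B3->E, B2->F, B4->T, B5->T, B6->F, ...; covers B1=T, B1=F, B2=F, B3=E, B4=T, B5=T, B6=F, B7=T
input #2 (g=10, y=4): events B1->T, B1->T, B1->T, B1->T, B1->T, B1->T, B1->T, B1->T, B1->F, B3->E, B2->F, B4->T, B5->F, B6->F, ...; covers B1=T, B1=F, B2=F, B3=E, B4=T, B5=F, B6=F, B7=T
input #3 (g=11, y=4): events B1->T, B1->T, B1->T, B1->T, B1->T, B1->T, B1->T, B1->T, B1->F, B3->E, B2->F, B4->T, B5->F, B6->F, ...; covers B1=T, B1=F, B2=F, B3=E, B4=T, B5=F, B6=F, B7=T
input #4 (g=7, y=3): events B1->T, B1->T, B1->T, B1->T, B1->T, B1->T, B1->T, B1->T, B1->F, B3->E, B2->T, B5->T, B6->F, B7->T; covers B1=T, B1=F, B2=T, B3=E, B5=T, B6=F, B7=T
the full pool covers 10 outcomes: B1=T, B1=F, B2=T, B2=F, B3=E, B4=T, B5=T, B5=F, B6=F, B7=T
checked all size-1 subsets: none covers 10 outcomes (max 8/10)
inputs {2, 4} (size 2) cover everything; no size-2 subset with a lexicographically smaller index list covers all 10

Answer: 2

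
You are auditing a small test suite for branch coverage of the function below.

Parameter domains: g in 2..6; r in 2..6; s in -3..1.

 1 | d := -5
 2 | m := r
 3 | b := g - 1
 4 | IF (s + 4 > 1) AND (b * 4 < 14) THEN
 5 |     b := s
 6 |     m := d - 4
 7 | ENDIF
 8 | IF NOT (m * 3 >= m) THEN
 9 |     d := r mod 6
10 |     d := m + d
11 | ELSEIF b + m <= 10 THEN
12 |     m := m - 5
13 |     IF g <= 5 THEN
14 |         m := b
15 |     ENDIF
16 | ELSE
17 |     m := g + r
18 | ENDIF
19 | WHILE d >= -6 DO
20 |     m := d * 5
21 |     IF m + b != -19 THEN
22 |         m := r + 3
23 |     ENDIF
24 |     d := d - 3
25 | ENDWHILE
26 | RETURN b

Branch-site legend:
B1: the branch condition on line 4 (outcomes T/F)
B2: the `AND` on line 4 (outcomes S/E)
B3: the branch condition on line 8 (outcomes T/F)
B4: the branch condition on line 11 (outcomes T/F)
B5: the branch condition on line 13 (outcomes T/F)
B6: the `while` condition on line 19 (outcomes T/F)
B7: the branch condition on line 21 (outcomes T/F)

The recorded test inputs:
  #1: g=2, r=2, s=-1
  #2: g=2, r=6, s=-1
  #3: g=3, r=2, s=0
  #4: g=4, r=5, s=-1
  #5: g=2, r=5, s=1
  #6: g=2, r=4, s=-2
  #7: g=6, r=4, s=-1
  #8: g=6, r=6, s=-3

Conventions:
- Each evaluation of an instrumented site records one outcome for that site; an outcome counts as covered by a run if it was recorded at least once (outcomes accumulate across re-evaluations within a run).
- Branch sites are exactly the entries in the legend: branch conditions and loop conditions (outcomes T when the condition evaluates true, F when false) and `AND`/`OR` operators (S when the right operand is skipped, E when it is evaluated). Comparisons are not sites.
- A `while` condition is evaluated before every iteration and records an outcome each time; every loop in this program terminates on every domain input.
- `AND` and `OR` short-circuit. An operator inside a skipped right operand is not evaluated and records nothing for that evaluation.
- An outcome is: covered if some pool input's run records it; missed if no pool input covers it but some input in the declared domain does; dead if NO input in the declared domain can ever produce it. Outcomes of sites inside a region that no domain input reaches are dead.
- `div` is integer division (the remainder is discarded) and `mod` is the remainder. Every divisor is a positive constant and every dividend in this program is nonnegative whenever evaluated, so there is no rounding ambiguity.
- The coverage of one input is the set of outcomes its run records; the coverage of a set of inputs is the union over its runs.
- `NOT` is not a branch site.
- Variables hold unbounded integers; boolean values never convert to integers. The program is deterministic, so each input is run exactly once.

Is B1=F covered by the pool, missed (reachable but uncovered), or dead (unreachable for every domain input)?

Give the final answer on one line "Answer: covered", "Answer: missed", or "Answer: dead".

B1=F is recorded by pool input(s) 7, 8 -> covered

Answer: covered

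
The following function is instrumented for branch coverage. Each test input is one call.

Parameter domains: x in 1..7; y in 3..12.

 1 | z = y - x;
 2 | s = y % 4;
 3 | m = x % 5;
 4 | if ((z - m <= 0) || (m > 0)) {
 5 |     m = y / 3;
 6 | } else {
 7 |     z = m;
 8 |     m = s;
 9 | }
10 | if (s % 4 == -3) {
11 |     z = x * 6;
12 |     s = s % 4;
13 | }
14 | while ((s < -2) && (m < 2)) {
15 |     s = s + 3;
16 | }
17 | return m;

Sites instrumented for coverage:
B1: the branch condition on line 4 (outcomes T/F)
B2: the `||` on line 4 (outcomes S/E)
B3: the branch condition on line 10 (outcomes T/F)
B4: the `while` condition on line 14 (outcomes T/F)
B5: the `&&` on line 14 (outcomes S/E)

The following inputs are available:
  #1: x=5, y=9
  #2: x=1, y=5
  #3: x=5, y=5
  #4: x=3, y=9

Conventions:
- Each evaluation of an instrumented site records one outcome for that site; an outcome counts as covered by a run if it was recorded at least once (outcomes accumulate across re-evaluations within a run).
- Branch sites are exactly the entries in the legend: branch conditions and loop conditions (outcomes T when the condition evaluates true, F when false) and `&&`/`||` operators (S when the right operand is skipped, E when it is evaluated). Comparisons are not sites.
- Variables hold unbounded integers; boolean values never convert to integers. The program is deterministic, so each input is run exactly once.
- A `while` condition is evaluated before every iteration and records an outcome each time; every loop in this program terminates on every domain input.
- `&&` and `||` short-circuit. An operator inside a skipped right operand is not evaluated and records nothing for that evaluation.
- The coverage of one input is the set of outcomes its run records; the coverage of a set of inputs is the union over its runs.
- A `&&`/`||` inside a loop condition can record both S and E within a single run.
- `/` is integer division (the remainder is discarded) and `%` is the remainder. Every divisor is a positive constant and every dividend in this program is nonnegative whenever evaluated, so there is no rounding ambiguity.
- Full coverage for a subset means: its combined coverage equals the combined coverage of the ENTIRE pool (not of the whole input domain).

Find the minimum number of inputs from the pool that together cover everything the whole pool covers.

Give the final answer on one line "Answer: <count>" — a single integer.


run #1 (x=5, y=9) runs B2->E, B1->F, B3->F, B5->S, B4->F; records B1=F, B2=E, B3=F, B4=F, B5=S
run #2 (x=1, y=5) runs B2->E, B1->T, B3->F, B5->S, B4->F; records B1=T, B2=E, B3=F, B4=F, B5=S
run #3 (x=5, y=5) runs B2->S, B1->T, B3->F, B5->S, B4->F; records B1=T, B2=S, B3=F, B4=F, B5=S
run #4 (x=3, y=9) runs B2->E, B1->T, B3->F, B5->S, B4->F; records B1=T, B2=E, B3=F, B4=F, B5=S
the full pool covers 7 outcomes: B1=T, B1=F, B2=S, B2=E, B3=F, B4=F, B5=S
size 1 is not enough: best union over all size-1 subsets is 5/7
at size 2, {1, 3} reaches all 7 outcomes; every lexicographically earlier size-2 subset fails
Answer: 2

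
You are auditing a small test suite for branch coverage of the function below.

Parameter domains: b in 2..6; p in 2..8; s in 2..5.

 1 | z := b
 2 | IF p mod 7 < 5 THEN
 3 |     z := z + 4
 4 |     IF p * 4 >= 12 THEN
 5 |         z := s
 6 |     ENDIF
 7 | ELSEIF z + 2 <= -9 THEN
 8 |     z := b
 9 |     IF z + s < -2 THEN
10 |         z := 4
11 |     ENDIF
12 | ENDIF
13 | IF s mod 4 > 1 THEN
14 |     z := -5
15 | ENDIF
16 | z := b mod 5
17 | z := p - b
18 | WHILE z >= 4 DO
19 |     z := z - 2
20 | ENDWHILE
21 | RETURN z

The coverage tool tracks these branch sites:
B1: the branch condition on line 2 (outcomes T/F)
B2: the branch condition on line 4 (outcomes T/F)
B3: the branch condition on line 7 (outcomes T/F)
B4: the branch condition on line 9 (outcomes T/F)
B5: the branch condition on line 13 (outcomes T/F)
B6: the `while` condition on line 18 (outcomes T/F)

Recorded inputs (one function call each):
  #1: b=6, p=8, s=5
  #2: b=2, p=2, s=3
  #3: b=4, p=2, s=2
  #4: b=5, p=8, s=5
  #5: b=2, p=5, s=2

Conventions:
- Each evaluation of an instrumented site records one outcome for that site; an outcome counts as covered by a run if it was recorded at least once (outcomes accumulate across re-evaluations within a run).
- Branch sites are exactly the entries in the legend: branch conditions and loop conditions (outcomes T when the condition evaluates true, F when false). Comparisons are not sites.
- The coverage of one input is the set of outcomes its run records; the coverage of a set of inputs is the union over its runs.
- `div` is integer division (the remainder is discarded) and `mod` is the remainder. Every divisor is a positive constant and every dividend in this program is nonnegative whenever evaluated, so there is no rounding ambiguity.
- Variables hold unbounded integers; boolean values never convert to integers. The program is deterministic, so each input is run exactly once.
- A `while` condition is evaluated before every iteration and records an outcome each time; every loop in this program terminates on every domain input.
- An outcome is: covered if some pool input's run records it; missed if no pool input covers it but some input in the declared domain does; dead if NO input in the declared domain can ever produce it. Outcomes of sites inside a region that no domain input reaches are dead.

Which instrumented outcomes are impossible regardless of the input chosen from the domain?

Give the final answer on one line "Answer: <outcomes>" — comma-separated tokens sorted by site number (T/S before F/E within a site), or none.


running all 140 domain inputs and tallying outcomes:
  B3=T: unreachable across the whole domain -> dead
  B4=T: unreachable across the whole domain -> dead
  B4=F: unreachable across the whole domain -> dead
  reachable outcomes have witnesses, e.g. B1=T (e.g. b=2, p=2, s=2), B1=F (e.g. b=2, p=5, s=2), B2=T (e.g. b=2, p=3, s=2), B2=F (e.g. b=2, p=2, s=2)
Answer: B3=T, B4=T, B4=F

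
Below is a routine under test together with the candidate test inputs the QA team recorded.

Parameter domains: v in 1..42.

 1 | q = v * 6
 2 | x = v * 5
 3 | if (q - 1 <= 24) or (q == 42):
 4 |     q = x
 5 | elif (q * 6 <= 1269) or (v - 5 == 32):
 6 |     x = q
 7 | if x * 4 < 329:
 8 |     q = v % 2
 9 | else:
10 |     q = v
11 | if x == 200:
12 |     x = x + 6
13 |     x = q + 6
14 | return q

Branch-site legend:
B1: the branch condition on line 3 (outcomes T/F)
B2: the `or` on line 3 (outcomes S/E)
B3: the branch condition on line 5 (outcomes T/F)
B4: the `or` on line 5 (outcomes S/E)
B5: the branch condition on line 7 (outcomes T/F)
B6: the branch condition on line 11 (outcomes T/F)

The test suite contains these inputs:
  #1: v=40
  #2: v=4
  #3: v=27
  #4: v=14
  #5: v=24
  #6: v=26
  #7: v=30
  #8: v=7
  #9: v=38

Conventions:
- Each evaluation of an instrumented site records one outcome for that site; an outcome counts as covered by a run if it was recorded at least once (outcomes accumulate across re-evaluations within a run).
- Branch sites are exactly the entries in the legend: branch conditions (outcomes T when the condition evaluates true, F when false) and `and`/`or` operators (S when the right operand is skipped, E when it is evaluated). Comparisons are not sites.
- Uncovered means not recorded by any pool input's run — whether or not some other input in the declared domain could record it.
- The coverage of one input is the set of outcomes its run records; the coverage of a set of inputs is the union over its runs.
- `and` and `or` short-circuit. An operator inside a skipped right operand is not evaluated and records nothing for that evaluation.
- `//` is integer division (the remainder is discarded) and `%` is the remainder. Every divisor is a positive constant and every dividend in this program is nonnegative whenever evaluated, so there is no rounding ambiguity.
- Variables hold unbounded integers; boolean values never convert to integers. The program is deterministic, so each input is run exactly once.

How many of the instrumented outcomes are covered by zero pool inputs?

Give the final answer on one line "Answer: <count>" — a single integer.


test 1 (v=40) fires B2->E, B1->F, B4->E, B3->F, B5->F, B6->T; hits B1=F, B2=E, B3=F, B4=E, B5=F, B6=T
test 2 (v=4) fires B2->S, B1->T, B5->T, B6->F; hits B1=T, B2=S, B5=T, B6=F
test 3 (v=27) fires B2->E, B1->F, B4->S, B3->T, B5->F, B6->F; hits B1=F, B2=E, B3=T, B4=S, B5=F, B6=F
test 4 (v=14) fires B2->E, B1->F, B4->S, B3->T, B5->F, B6->F; hits B1=F, B2=E, B3=T, B4=S, B5=F, B6=F
test 5 (v=24) fires B2->E, B1->F, B4->S, B3->T, B5->F, B6->F; hits B1=F, B2=E, B3=T, B4=S, B5=F, B6=F
test 6 (v=26) fires B2->E, B1->F, B4->S, B3->T, B5->F, B6->F; hits B1=F, B2=E, B3=T, B4=S, B5=F, B6=F
test 7 (v=30) fires B2->E, B1->F, B4->S, B3->T, B5->F, B6->F; hits B1=F, B2=E, B3=T, B4=S, B5=F, B6=F
test 8 (v=7) fires B2->E, B1->T, B5->T, B6->F; hits B1=T, B2=E, B5=T, B6=F
test 9 (v=38) fires B2->E, B1->F, B4->E, B3->F, B5->F, B6->F; hits B1=F, B2=E, B3=F, B4=E, B5=F, B6=F
union over the pool: B1=T, B1=F, B2=S, B2=E, B3=T, B3=F, B4=S, B4=E, B5=T, B5=F, B6=T, B6=F
uncovered (0 of 12): none
Answer: 0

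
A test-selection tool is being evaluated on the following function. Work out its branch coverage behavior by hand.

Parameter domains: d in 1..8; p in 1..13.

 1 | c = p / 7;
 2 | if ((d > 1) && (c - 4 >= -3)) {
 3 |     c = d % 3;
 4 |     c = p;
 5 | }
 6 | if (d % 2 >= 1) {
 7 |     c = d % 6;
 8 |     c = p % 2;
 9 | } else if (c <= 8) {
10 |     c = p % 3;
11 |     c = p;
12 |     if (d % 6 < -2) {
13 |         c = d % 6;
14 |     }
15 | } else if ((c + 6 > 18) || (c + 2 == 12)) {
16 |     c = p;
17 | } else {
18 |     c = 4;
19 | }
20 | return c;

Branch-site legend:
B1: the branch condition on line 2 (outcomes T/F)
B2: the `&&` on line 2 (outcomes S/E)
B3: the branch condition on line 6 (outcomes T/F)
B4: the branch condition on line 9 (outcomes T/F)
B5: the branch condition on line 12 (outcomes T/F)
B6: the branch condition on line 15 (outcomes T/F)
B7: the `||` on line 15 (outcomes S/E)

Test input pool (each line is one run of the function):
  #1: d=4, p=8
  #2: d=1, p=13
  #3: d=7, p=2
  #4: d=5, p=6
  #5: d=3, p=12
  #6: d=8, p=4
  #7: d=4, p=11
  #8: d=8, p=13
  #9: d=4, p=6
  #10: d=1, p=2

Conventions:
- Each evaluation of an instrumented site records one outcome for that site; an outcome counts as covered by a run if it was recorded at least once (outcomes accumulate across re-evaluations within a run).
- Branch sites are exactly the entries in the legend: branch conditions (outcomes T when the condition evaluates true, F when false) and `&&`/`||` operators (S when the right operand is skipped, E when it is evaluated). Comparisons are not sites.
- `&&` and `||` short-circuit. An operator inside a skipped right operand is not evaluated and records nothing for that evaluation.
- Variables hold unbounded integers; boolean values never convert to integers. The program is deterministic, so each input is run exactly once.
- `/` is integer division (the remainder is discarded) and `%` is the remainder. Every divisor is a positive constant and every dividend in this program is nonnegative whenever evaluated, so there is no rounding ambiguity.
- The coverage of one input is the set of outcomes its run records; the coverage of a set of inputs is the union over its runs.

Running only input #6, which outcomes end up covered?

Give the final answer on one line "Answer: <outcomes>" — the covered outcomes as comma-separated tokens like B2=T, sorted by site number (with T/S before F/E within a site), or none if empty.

Tracing the run of input #6 (d=8, p=4):
  B2->E, B1->F, B3->F, B4->T, B5->F
distinct outcomes covered: B1=F, B2=E, B3=F, B4=T, B5=F

Answer: B1=F, B2=E, B3=F, B4=T, B5=F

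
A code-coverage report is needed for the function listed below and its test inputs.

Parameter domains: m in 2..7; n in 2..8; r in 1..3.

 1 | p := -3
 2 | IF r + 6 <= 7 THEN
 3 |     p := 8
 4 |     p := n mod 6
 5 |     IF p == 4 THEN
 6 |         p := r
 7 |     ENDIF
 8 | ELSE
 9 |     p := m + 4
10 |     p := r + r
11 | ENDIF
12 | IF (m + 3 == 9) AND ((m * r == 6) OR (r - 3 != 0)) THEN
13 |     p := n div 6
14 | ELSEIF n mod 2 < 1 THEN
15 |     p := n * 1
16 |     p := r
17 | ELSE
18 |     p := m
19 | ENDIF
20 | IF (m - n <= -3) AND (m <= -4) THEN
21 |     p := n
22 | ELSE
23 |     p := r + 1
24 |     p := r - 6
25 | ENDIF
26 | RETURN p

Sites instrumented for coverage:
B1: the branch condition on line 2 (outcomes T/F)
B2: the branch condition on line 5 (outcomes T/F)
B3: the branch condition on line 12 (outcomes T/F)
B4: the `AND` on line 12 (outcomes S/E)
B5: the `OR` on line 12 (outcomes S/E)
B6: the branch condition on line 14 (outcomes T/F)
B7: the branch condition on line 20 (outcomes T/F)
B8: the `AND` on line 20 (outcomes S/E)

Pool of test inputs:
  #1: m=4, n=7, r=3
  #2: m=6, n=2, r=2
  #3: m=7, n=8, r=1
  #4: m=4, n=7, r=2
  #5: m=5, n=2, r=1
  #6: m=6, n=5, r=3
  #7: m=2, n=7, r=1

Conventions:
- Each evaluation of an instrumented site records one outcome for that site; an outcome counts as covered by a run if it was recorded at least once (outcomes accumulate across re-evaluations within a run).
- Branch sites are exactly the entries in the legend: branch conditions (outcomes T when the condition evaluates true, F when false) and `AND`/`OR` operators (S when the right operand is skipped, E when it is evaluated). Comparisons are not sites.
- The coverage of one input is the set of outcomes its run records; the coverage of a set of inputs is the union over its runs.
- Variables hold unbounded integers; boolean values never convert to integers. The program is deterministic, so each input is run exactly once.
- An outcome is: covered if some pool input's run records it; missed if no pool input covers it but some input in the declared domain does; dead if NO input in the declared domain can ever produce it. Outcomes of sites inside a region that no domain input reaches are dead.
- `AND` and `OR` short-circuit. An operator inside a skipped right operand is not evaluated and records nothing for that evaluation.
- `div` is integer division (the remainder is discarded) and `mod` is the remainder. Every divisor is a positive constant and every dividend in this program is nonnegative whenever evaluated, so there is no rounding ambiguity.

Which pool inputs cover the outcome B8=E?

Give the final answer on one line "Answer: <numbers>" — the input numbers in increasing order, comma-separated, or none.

input #1 (m=4, n=7, r=3): records B8=E
input #2 (m=6, n=2, r=2): does not record B8=E
input #3 (m=7, n=8, r=1): does not record B8=E
input #4 (m=4, n=7, r=2): records B8=E
input #5 (m=5, n=2, r=1): does not record B8=E
input #6 (m=6, n=5, r=3): does not record B8=E
input #7 (m=2, n=7, r=1): records B8=E

Answer: 1, 4, 7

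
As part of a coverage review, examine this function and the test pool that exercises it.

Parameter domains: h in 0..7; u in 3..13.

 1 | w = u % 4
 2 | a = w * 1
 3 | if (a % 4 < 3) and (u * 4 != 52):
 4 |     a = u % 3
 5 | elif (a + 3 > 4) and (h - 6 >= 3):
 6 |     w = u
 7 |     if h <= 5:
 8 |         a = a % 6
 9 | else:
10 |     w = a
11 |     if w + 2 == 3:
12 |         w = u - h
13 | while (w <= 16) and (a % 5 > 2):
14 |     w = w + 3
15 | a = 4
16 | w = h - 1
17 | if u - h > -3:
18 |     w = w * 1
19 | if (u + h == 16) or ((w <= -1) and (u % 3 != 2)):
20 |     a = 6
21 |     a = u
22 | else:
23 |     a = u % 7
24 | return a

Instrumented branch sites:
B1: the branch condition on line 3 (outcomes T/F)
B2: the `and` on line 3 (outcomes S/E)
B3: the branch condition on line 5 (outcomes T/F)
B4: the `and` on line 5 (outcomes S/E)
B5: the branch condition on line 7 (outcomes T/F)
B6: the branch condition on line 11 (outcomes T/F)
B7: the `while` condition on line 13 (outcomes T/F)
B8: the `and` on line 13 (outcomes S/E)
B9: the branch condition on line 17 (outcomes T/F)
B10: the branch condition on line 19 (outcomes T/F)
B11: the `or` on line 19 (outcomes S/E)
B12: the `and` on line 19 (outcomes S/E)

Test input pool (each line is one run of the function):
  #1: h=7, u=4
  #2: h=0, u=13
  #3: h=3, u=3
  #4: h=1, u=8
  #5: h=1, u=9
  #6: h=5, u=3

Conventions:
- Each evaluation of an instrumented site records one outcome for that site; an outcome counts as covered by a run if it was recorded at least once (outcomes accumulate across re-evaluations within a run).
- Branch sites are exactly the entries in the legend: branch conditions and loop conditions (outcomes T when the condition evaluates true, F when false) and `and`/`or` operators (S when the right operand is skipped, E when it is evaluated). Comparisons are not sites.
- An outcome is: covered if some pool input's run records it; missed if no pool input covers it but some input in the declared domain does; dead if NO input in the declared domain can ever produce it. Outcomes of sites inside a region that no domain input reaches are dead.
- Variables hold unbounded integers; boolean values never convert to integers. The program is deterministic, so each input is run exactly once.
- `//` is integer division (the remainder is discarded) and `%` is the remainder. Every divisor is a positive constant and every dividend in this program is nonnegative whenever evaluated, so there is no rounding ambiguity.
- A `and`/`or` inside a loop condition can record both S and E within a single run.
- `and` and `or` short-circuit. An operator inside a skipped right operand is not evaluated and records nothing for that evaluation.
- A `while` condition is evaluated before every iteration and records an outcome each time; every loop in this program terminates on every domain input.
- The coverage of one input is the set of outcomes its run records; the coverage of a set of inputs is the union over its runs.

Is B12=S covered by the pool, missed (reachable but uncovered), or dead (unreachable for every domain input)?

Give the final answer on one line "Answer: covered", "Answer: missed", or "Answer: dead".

B12=S is recorded by pool input(s) 1, 3, 4, 5, 6 -> covered

Answer: covered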